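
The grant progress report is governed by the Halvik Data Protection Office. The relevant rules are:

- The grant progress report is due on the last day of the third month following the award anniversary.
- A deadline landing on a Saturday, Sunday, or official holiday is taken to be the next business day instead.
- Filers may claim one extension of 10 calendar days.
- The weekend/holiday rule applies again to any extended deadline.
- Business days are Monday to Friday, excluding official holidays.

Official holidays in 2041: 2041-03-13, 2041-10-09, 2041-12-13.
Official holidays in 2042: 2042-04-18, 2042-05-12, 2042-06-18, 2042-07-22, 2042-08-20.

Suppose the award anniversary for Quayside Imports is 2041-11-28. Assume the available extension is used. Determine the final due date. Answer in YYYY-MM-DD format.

2042-03-10

The third month after 2041-11-28 is February 2042, whose last day is 2042-02-28.
Since 2042-02-28 is a Friday and not a holiday, the date is unchanged.
Applying the 10-calendar-day extension: 2042-02-28 + 10 days = 2042-03-10.
Since 2042-03-10 is a Monday and not a holiday, the date is unchanged.
The final due date is 2042-03-10.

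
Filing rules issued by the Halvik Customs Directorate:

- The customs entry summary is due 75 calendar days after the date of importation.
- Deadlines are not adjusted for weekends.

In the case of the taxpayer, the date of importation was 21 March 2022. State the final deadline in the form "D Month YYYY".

75 calendar days after 21 March 2022 is 4 June 2022.
4 June 2022 is a Saturday; no weekend or holiday adjustment applies.
Deadline: 4 June 2022.

4 June 2022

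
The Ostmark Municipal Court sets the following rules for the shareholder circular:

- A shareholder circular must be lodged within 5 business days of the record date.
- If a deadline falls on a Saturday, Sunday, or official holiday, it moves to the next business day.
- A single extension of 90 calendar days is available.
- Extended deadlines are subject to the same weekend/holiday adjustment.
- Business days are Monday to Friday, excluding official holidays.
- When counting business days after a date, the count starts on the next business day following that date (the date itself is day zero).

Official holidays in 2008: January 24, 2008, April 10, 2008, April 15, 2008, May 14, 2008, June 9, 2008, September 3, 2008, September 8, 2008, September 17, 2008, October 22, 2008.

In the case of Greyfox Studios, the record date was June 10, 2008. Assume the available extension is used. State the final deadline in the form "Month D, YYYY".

Starting the day after June 10, 2008 and counting 5 business days lands on June 17, 2008.
June 17, 2008 falls on a Tuesday, which is a business day, so no adjustment is needed.
The 90-calendar-day extension moves the deadline from June 17, 2008 to September 15, 2008.
September 15, 2008 is a Monday and not a listed holiday, so it stands.
Deadline: September 15, 2008.

September 15, 2008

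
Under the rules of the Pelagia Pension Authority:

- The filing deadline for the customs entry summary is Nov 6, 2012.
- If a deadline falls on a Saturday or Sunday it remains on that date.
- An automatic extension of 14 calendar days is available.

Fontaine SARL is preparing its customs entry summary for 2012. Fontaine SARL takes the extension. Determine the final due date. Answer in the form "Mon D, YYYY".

Nov 20, 2012

Start from the fixed due date, Nov 6, 2012.
No adjustment is made for weekends or holidays, so Nov 6, 2012 stands.
Add the 14 calendar-day extension to Nov 6, 2012: Nov 20, 2012.
Nov 20, 2012 is a Tuesday; no weekend or holiday adjustment applies.
So the filing is due Nov 20, 2012.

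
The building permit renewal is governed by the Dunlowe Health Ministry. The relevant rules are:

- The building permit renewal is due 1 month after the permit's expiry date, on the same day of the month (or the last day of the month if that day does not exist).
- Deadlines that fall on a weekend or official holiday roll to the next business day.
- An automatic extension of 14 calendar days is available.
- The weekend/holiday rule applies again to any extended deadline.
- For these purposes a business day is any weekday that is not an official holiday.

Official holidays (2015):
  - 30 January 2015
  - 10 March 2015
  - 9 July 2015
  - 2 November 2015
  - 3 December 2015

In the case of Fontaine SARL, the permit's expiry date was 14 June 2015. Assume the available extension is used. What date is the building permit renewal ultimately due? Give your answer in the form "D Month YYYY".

28 July 2015

1 month from 14 June 2015 is 14 July 2015.
14 July 2015 falls on a Tuesday, which is a business day, so no adjustment is needed.
The 14-calendar-day extension moves the deadline from 14 July 2015 to 28 July 2015.
Since 28 July 2015 is a Tuesday and not a holiday, the date is unchanged.
Final deadline: 28 July 2015.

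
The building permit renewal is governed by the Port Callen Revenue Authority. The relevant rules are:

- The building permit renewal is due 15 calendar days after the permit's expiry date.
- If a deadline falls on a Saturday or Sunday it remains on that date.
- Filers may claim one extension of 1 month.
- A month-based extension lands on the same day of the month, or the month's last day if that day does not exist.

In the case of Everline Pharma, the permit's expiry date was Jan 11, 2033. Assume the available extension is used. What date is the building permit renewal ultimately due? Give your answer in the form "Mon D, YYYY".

From Jan 11, 2033, 15 calendar days later is Jan 26, 2033.
Jan 26, 2033 is a Wednesday; no weekend or holiday adjustment applies.
The 1 month extension carries Jan 26, 2033 to Feb 26, 2033.
Feb 26, 2033 is a Saturday; no weekend or holiday adjustment applies.
Deadline: Feb 26, 2033.

Feb 26, 2033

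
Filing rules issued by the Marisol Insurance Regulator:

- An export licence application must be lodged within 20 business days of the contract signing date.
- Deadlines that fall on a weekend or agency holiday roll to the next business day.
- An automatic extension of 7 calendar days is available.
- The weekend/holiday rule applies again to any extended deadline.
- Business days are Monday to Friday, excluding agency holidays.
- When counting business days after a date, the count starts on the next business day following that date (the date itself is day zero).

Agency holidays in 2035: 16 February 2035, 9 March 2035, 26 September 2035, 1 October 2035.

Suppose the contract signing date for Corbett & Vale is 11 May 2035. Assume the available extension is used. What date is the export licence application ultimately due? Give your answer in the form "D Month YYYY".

15 June 2035

Starting the day after 11 May 2035 and counting 20 business days lands on 8 June 2035.
8 June 2035 (Friday) is already a business day.
With the 7-day extension, 8 June 2035 becomes 15 June 2035.
15 June 2035 (Friday) is already a business day.
So the filing is due 15 June 2035.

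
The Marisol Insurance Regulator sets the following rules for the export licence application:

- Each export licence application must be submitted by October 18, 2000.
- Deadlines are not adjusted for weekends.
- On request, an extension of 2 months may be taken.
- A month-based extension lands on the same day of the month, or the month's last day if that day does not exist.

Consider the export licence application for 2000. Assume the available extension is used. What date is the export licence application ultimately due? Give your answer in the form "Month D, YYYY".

The stated deadline is October 18, 2000.
No adjustment is made for weekends or holidays, so October 18, 2000 stands.
The 2 months extension carries October 18, 2000 to December 18, 2000.
December 18, 2000 falls on a Monday. The rules make no weekend/holiday allowance, so it remains December 18, 2000.
The final due date is December 18, 2000.

December 18, 2000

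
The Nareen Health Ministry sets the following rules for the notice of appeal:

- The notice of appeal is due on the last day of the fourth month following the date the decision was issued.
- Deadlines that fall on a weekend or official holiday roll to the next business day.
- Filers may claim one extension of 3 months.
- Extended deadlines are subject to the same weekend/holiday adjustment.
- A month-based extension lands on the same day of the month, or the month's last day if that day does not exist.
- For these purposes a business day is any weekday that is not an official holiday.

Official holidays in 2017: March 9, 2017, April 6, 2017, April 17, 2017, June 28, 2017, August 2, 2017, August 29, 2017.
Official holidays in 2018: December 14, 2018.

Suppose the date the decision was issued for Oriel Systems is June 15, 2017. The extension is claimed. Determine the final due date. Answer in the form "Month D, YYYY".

4 months after June 15, 2017 is October 2017; that month ends on October 31, 2017.
October 31, 2017 falls on a Tuesday, which is a business day, so no adjustment is needed.
Add 3 months to October 31, 2017: January 31, 2018.
January 31, 2018 is a Wednesday and not a listed holiday, so it stands.
Deadline: January 31, 2018.

January 31, 2018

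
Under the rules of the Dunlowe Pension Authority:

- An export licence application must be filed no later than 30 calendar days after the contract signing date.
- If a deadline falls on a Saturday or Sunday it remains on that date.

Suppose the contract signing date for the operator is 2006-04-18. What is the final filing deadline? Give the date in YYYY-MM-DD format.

2006-05-18

Adding 30 calendar days to 2006-04-18 gives 2006-05-18.
2006-05-18 falls on a Thursday. The rules make no weekend/holiday allowance, so it remains 2006-05-18.
Deadline: 2006-05-18.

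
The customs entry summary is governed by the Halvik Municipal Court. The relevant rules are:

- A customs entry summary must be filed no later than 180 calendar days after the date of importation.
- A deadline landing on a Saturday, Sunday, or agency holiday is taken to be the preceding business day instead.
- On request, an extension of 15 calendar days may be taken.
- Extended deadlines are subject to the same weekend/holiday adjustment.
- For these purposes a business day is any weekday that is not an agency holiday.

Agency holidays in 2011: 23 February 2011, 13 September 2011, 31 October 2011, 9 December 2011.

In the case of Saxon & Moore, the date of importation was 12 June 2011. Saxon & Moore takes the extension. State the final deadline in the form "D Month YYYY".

23 December 2011

Adding 180 calendar days to 12 June 2011 gives 9 December 2011.
9 December 2011 is a listed holiday, so it moves to the preceding business day, 8 December 2011 (Thursday).
With the 15-day extension, 8 December 2011 becomes 23 December 2011.
23 December 2011 (Friday) is already a business day.
The final due date is 23 December 2011.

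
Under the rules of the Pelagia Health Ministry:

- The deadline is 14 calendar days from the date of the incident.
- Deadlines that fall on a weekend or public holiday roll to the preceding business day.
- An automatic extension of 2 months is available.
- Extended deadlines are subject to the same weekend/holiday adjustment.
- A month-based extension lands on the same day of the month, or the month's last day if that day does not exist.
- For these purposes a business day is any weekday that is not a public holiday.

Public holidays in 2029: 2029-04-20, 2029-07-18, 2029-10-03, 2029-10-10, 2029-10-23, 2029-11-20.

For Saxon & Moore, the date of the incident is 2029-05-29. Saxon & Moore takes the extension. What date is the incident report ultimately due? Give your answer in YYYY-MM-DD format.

14 calendar days after 2029-05-29 is 2029-06-12.
Since 2029-06-12 is a Tuesday and not a holiday, the date is unchanged.
Add 2 months to 2029-06-12: 2029-08-12.
Because 2029-08-12 is a Sunday, the deadline becomes 2029-08-10 (Friday).
So the filing is due 2029-08-10.

2029-08-10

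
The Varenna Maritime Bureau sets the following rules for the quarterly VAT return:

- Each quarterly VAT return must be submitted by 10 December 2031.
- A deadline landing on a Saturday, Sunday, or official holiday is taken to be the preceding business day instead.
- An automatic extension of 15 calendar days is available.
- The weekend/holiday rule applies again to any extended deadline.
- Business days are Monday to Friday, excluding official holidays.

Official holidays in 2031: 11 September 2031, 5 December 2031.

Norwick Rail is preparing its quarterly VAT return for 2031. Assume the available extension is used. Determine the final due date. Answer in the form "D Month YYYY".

25 December 2031

The stated deadline is 10 December 2031.
10 December 2031 falls on a Wednesday, which is a business day, so no adjustment is needed.
Applying the 15-calendar-day extension: 10 December 2031 + 15 days = 25 December 2031.
Since 25 December 2031 is a Thursday and not a holiday, the date is unchanged.
Deadline: 25 December 2031.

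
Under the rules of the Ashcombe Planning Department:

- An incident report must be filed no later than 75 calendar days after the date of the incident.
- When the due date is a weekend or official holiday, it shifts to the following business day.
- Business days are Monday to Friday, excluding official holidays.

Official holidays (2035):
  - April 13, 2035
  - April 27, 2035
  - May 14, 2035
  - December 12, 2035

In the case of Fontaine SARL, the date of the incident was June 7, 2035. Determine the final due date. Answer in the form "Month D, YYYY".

From June 7, 2035, 75 calendar days later is August 21, 2035.
August 21, 2035 is a Tuesday and not a listed holiday, so it stands.
The final due date is August 21, 2035.

August 21, 2035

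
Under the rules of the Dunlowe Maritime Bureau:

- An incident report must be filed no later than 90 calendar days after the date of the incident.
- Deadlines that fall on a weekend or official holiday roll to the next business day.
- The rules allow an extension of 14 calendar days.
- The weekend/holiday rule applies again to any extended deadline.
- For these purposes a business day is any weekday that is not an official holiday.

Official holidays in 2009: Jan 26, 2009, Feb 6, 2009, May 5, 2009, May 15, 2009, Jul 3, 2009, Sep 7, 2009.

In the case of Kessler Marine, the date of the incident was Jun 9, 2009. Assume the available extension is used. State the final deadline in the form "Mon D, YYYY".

From Jun 9, 2009, 90 calendar days later is Sep 7, 2009.
Sep 7, 2009 falls on a listed holiday. Rolling to the next business day gives Sep 8, 2009, a Tuesday.
Add the 14 calendar-day extension to Sep 8, 2009: Sep 22, 2009.
Sep 22, 2009 (Tuesday) is already a business day.
The final due date is Sep 22, 2009.

Sep 22, 2009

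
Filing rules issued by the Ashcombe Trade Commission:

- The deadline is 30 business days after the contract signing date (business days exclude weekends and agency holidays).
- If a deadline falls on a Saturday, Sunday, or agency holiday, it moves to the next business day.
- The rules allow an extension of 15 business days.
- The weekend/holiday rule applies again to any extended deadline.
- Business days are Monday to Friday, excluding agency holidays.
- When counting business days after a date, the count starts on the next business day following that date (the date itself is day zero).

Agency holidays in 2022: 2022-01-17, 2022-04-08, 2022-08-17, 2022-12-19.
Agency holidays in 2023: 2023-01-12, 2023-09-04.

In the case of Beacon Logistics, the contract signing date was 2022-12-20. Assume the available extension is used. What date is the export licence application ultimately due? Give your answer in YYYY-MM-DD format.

Counting 30 business days after 2022-12-20 (skipping weekends and listed holidays) reaches 2023-02-01.
2023-02-01 is a Wednesday and not a listed holiday, so it stands.
Counting 15 further business days from 2023-02-01 reaches 2023-02-22.
2023-02-22 falls on a Wednesday, which is a business day, so no adjustment is needed.
The final due date is 2023-02-22.

2023-02-22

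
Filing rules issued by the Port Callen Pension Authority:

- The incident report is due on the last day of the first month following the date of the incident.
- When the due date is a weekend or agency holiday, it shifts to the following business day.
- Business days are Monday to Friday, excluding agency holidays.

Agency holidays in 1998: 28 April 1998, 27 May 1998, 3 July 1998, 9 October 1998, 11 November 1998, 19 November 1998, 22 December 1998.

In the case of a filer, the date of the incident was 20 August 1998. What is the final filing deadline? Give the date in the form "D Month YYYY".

1 month after 20 August 1998 is September 1998; that month ends on 30 September 1998.
30 September 1998 is a Wednesday and not a listed holiday, so it stands.
The final due date is 30 September 1998.

30 September 1998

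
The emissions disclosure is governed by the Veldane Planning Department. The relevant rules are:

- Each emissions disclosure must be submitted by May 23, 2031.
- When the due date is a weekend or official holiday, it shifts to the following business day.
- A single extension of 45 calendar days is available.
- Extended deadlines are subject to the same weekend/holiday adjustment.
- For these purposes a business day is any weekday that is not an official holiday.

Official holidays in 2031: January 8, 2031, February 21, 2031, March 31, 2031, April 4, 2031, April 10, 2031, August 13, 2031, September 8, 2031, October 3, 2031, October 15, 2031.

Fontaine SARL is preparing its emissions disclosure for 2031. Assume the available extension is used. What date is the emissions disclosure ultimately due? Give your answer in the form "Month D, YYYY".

The statutory due date is May 23, 2031.
Since May 23, 2031 is a Friday and not a holiday, the date is unchanged.
With the 45-day extension, May 23, 2031 becomes July 7, 2031.
July 7, 2031 falls on a Monday, which is a business day, so no adjustment is needed.
Deadline: July 7, 2031.

July 7, 2031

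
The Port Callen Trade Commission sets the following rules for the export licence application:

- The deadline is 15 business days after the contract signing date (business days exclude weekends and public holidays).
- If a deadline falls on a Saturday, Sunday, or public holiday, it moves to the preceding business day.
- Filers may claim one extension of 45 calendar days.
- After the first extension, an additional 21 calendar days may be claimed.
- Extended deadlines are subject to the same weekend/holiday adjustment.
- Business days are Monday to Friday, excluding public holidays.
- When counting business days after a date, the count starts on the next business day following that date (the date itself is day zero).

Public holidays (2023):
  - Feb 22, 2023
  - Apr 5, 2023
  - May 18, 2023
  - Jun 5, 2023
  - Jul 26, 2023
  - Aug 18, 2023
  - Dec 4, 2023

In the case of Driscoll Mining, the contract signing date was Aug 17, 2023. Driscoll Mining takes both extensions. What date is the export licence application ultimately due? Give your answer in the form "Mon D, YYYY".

15 business days after Aug 17, 2023, excluding weekends and holidays, is Sep 8, 2023.
Sep 8, 2023 is a Friday and not a listed holiday, so it stands.
With the 45-day extension, Sep 8, 2023 becomes Oct 23, 2023.
Since Oct 23, 2023 is a Monday and not a holiday, the date is unchanged.
Add the 21 calendar-day extension to Oct 23, 2023: Nov 13, 2023.
Nov 13, 2023 (Monday) is already a business day.
Final deadline: Nov 13, 2023.

Nov 13, 2023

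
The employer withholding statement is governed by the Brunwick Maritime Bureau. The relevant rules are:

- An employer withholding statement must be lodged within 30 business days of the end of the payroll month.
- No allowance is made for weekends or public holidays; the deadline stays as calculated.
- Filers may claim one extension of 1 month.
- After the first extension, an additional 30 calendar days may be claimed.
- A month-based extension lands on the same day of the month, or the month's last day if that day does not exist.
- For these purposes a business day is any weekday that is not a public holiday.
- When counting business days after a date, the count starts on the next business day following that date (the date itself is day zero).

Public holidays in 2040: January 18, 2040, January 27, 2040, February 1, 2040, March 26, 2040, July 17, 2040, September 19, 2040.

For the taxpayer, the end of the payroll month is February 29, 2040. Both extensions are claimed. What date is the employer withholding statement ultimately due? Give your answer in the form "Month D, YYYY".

June 11, 2040

30 business days after February 29, 2040, excluding weekends and holidays, is April 12, 2040.
April 12, 2040 is a Thursday; no weekend or holiday adjustment applies.
The 1 month extension carries April 12, 2040 to May 12, 2040.
May 12, 2040 is a Saturday; no weekend or holiday adjustment applies.
Add the 30 calendar-day extension to May 12, 2040: June 11, 2040.
June 11, 2040 is a Monday; no weekend or holiday adjustment applies.
Final deadline: June 11, 2040.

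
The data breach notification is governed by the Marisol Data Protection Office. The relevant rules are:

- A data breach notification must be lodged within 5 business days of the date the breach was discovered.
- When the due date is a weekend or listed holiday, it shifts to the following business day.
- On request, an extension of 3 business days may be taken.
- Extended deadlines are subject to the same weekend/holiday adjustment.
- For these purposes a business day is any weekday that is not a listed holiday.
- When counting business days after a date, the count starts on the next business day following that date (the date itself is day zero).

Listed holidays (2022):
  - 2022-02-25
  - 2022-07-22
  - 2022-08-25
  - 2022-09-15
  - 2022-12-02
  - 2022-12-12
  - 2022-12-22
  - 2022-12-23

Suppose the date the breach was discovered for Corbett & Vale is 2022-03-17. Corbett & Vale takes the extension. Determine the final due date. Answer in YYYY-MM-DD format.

2022-03-29

5 business days after 2022-03-17, excluding weekends and holidays, is 2022-03-24.
Since 2022-03-24 is a Thursday and not a holiday, the date is unchanged.
The 3-business-day extension runs from 2022-03-24 to 2022-03-29.
2022-03-29 (Tuesday) is already a business day.
So the filing is due 2022-03-29.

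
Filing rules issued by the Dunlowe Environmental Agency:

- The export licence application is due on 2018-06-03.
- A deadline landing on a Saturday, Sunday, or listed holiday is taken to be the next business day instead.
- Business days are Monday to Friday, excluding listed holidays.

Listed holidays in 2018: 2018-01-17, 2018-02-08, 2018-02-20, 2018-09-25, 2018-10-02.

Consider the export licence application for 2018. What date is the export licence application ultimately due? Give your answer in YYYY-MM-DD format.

2018-06-04

The stated deadline is 2018-06-03.
Because 2018-06-03 is a Sunday, the deadline becomes 2018-06-04 (Monday).
Deadline: 2018-06-04.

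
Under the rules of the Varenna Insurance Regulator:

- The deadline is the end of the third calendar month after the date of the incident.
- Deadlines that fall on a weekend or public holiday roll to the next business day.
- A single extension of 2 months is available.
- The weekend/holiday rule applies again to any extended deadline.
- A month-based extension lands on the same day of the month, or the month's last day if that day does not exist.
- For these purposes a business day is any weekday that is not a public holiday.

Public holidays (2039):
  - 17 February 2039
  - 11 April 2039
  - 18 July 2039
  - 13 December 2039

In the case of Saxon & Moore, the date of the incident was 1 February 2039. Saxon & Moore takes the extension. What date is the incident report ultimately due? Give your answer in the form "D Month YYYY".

The third month after 1 February 2039 is May 2039, whose last day is 31 May 2039.
31 May 2039 (Tuesday) is already a business day.
The 2 months extension carries 31 May 2039 to 31 July 2039.
Because 31 July 2039 is a Sunday, the deadline becomes 1 August 2039 (Monday).
So the filing is due 1 August 2039.

1 August 2039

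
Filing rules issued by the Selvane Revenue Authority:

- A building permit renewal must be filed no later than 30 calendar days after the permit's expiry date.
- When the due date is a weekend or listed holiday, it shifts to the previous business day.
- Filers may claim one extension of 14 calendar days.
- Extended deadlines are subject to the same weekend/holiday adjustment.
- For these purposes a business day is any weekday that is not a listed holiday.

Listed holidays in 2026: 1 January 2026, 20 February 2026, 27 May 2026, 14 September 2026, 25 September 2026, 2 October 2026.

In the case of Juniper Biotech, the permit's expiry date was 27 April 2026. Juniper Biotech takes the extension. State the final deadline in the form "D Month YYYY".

9 June 2026

From 27 April 2026, 30 calendar days later is 27 May 2026.
Because 27 May 2026 is a listed holiday, the deadline becomes 26 May 2026 (Tuesday).
The 14-calendar-day extension moves the deadline from 26 May 2026 to 9 June 2026.
9 June 2026 (Tuesday) is already a business day.
The final due date is 9 June 2026.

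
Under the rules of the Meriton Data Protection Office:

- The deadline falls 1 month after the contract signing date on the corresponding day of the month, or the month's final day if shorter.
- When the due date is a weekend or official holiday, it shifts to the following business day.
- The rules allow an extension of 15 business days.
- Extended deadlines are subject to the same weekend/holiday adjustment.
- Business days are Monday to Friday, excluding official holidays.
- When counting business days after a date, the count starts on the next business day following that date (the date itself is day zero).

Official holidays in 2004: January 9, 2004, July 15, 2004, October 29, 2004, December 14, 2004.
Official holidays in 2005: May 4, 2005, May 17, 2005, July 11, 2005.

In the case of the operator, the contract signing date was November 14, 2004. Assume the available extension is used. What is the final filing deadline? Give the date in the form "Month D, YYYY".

Moving 1 month forward from November 14, 2004 on the corresponding day gives December 14, 2004.
Because December 14, 2004 is a listed holiday, the deadline becomes December 15, 2004 (Wednesday).
The 15-business-day extension runs from December 15, 2004 to January 5, 2005.
January 5, 2005 falls on a Wednesday, which is a business day, so no adjustment is needed.
So the filing is due January 5, 2005.

January 5, 2005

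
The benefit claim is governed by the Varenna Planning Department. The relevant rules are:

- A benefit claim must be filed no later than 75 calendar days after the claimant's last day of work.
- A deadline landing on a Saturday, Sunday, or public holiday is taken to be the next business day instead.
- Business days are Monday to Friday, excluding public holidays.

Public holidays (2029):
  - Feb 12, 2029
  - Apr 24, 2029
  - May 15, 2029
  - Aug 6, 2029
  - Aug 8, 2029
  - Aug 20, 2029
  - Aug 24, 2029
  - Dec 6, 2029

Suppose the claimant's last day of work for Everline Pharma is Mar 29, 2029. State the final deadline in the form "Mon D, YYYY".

Jun 12, 2029

From Mar 29, 2029, 75 calendar days later is Jun 12, 2029.
Jun 12, 2029 is a Tuesday and not a listed holiday, so it stands.
So the filing is due Jun 12, 2029.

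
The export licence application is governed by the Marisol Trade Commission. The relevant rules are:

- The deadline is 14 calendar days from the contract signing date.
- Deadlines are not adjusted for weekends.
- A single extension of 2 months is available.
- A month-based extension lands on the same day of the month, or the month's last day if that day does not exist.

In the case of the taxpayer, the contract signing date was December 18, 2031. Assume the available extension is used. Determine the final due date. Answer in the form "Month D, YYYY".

Adding 14 calendar days to December 18, 2031 gives January 1, 2032.
January 1, 2032 is a Thursday; no weekend or holiday adjustment applies.
The 2 months extension carries January 1, 2032 to March 1, 2032.
March 1, 2032 falls on a Monday. The rules make no weekend/holiday allowance, so it remains March 1, 2032.
The final due date is March 1, 2032.

March 1, 2032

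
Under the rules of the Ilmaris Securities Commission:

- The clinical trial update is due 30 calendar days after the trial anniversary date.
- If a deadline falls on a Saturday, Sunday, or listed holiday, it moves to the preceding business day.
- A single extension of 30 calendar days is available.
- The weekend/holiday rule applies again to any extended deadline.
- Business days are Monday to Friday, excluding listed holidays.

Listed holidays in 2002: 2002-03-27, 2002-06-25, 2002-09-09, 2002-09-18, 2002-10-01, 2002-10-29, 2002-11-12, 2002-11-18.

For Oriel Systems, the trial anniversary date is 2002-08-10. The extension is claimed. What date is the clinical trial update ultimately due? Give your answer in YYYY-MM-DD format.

Adding 30 calendar days to 2002-08-10 gives 2002-09-09.
Because 2002-09-09 is a listed holiday, the deadline becomes 2002-09-06 (Friday).
With the 30-day extension, 2002-09-06 becomes 2002-10-06.
Because 2002-10-06 is a Sunday, the deadline becomes 2002-10-04 (Friday).
So the filing is due 2002-10-04.

2002-10-04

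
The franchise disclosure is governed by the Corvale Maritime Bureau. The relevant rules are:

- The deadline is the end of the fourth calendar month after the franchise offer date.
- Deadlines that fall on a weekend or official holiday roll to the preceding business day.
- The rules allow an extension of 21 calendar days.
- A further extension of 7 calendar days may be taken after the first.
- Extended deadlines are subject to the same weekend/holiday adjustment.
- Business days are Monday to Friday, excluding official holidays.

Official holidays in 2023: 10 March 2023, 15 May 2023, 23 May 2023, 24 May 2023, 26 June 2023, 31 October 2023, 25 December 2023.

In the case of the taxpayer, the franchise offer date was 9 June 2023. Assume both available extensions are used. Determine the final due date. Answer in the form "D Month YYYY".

27 November 2023

4 months after 9 June 2023 is October 2023; that month ends on 31 October 2023.
Because 31 October 2023 is a listed holiday, the deadline becomes 30 October 2023 (Monday).
Add the 21 calendar-day extension to 30 October 2023: 20 November 2023.
20 November 2023 (Monday) is already a business day.
With the 7-day extension, 20 November 2023 becomes 27 November 2023.
27 November 2023 (Monday) is already a business day.
Final deadline: 27 November 2023.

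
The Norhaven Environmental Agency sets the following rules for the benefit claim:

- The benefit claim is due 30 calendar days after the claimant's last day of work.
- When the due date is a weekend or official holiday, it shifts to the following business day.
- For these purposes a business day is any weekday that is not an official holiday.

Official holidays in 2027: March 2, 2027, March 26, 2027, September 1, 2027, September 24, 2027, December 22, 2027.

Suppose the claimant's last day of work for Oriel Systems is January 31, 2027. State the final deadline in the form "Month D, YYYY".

March 3, 2027

From January 31, 2027, 30 calendar days later is March 2, 2027.
Because March 2, 2027 is a listed holiday, the deadline becomes March 3, 2027 (Wednesday).
So the filing is due March 3, 2027.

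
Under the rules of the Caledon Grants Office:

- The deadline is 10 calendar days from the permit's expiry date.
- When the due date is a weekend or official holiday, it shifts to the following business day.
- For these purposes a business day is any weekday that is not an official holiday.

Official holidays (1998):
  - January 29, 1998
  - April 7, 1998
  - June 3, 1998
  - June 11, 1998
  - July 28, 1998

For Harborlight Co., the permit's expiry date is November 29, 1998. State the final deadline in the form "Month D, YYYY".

From November 29, 1998, 10 calendar days later is December 9, 1998.
December 9, 1998 falls on a Wednesday, which is a business day, so no adjustment is needed.
Final deadline: December 9, 1998.

December 9, 1998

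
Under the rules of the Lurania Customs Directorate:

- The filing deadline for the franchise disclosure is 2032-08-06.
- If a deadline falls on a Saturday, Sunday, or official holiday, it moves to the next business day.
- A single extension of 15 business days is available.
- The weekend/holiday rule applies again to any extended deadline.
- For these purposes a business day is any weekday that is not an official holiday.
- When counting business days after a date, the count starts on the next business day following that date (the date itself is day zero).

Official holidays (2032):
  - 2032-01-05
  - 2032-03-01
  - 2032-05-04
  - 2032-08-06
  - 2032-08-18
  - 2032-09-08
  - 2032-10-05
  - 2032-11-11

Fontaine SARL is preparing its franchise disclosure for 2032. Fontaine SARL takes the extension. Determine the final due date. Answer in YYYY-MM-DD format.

2032-08-31

Start from the fixed due date, 2032-08-06.
Because 2032-08-06 is a listed holiday, the deadline becomes 2032-08-09 (Monday).
The 15-business-day extension runs from 2032-08-09 to 2032-08-31.
2032-08-31 (Tuesday) is already a business day.
Deadline: 2032-08-31.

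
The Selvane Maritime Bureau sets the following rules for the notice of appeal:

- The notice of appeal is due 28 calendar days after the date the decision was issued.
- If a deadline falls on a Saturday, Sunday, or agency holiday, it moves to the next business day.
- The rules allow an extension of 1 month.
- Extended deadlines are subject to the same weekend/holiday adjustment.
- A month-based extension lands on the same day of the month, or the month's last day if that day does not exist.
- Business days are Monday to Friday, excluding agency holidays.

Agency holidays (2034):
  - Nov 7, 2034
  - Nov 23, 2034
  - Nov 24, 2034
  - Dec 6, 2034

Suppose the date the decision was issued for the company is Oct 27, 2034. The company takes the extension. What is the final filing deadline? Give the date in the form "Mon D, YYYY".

From Oct 27, 2034, 28 calendar days later is Nov 24, 2034.
Nov 24, 2034 is a listed holiday; the next business day is Nov 27, 2034 (Monday).
Add 1 month to Nov 27, 2034: Dec 27, 2034.
Dec 27, 2034 (Wednesday) is already a business day.
The final due date is Dec 27, 2034.

Dec 27, 2034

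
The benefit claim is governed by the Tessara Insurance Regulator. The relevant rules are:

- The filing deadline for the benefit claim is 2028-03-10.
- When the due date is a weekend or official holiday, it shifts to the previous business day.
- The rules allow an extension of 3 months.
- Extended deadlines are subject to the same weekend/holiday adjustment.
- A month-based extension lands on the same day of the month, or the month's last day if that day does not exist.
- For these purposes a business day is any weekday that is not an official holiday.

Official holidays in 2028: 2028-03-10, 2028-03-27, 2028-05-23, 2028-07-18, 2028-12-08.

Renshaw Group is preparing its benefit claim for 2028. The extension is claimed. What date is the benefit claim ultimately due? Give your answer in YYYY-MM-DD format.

The stated deadline is 2028-03-10.
2028-03-10 is a listed holiday, so it moves to the preceding business day, 2028-03-09 (Thursday).
Add 3 months to 2028-03-09: 2028-06-09.
2028-06-09 (Friday) is already a business day.
Final deadline: 2028-06-09.

2028-06-09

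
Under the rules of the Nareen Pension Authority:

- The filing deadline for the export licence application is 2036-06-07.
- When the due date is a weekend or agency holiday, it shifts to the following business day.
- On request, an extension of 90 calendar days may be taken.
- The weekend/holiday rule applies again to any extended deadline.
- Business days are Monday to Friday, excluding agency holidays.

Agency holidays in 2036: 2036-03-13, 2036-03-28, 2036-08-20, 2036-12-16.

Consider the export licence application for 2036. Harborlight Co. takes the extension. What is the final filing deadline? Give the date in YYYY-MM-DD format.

The statutory due date is 2036-06-07.
2036-06-07 falls on a Saturday. Rolling to the next business day gives 2036-06-09, a Monday.
Applying the 90-calendar-day extension: 2036-06-09 + 90 days = 2036-09-07.
Because 2036-09-07 is a Sunday, the deadline becomes 2036-09-08 (Monday).
Deadline: 2036-09-08.

2036-09-08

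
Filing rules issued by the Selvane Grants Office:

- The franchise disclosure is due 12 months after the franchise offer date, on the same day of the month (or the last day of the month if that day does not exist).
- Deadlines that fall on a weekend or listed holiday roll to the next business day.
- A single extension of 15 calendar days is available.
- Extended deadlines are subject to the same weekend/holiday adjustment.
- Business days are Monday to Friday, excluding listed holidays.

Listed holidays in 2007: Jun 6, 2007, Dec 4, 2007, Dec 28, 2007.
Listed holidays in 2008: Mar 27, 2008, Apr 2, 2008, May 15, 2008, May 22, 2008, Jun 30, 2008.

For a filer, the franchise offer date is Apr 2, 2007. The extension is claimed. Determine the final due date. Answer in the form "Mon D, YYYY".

Apr 18, 2008

12 months from Apr 2, 2007 is Apr 2, 2008.
Apr 2, 2008 falls on a listed holiday. Rolling to the next business day gives Apr 3, 2008, a Thursday.
The 15-calendar-day extension moves the deadline from Apr 3, 2008 to Apr 18, 2008.
Apr 18, 2008 (Friday) is already a business day.
The final due date is Apr 18, 2008.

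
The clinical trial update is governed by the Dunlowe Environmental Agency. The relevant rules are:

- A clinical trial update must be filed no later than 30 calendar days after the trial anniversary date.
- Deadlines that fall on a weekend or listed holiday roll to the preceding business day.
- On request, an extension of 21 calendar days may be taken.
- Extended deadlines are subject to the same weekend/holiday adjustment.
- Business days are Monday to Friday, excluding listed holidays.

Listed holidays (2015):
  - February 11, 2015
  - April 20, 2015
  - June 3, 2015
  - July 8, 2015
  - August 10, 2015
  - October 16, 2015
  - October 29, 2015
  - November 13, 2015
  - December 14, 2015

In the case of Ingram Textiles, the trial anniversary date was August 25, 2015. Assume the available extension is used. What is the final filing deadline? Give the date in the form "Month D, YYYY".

October 15, 2015

30 calendar days after August 25, 2015 is September 24, 2015.
September 24, 2015 (Thursday) is already a business day.
With the 21-day extension, September 24, 2015 becomes October 15, 2015.
October 15, 2015 is a Thursday and not a listed holiday, so it stands.
The final due date is October 15, 2015.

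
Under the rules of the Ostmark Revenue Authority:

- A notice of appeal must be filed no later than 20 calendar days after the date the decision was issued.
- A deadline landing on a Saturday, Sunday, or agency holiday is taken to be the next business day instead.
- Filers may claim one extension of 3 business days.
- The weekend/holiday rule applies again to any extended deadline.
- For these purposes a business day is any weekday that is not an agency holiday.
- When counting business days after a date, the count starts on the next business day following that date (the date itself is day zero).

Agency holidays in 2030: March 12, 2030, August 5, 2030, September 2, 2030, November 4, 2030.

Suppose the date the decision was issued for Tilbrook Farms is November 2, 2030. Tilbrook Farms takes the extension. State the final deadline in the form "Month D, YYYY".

Trigger date November 2, 2030 + 20 calendar days = November 22, 2030.
November 22, 2030 (Friday) is already a business day.
Counting 3 further business days from November 22, 2030 reaches November 27, 2030.
November 27, 2030 falls on a Wednesday, which is a business day, so no adjustment is needed.
The final due date is November 27, 2030.

November 27, 2030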